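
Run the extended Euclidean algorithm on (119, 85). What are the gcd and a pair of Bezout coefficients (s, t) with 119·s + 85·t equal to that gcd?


Euclidean algorithm on (119, 85) — divide until remainder is 0:
  119 = 1 · 85 + 34
  85 = 2 · 34 + 17
  34 = 2 · 17 + 0
gcd(119, 85) = 17.
Track Bezout coefficients alongside the remainders: start with r₀ = 119 = a·1 + b·0 (s = 1, t = 0) and r₁ = 85 = a·0 + b·1 (s = 0, t = 1); each new remainder r_{k+1} = r_{k-1} − q_k·r_k inherits s_{k+1} = s_{k-1} − q_k·s_k, t_{k+1} = t_{k-1} − q_k·t_k, so r_k = a·s_k + b·t_k at every step:
  q = 1: r = 34, s = 1 − 1·0 = 1, t = 0 − 1·1 = -1  (check: 119·1 + 85·(-1) = 34)
  q = 2: r = 17, s = 0 − 2·1 = -2, t = 1 − 2·(-1) = 3  (check: 119·(-2) + 85·3 = 17)
The row with r = 17 (the gcd) gives the Bezout coefficients s = -2, t = 3.
Result: 119 · (-2) + 85 · (3) = 17.

gcd(119, 85) = 17; s = -2, t = 3 (check: 119·(-2) + 85·3 = 17).


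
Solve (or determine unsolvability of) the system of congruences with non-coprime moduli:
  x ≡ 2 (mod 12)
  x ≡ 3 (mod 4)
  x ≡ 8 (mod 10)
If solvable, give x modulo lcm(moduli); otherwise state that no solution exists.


Moduli 12, 4, 10 are not pairwise coprime, so CRT works modulo lcm(m_i) when all pairwise compatibility conditions hold.
Pairwise compatibility: gcd(m_i, m_j) must divide a_i - a_j for every pair.
Merge one congruence at a time:
  Start: x ≡ 2 (mod 12).
  Combine with x ≡ 3 (mod 4): gcd(12, 4) = 4, and 3 - 2 = 1 is NOT divisible by 4.
    ⇒ system is inconsistent (no integer solution).

No solution (the system is inconsistent).


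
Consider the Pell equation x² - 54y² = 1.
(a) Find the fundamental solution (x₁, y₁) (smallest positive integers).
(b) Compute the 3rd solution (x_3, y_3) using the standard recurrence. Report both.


Step 1: Find the fundamental solution (x₁, y₁) of x² - 54y² = 1.
  Expand √54 as a continued fraction. a₀ = ⌊√54⌋ = 7; iterate m_{k+1} = d_k·a_k − m_k, d_{k+1} = (54 − m_{k+1}²)/d_k, a_{k+1} = ⌊(a₀ + m_{k+1})/d_{k+1}⌋ (starting m₀ = 0, d₀ = 1), with convergents p_k = a_k·p_{k-1} + p_{k-2}, q_k = a_k·q_{k-1} + q_{k-2} (p₋₁ = 1, q₋₁ = 0):
  k = 0: a₀ = 7; p₀/q₀ = 7/1; p₀² − 54·q₀² = 49 − 54 = -5.
  k = 1: m = 7, d = 5, a = ⌊(7 + 7)/5⌋ = 2; p/q = (2·7 + 1)/(2·1 + 0) = 15/2; p² − 54·q² = 225 − 216 = 9.
  k = 2: m = 3, d = 9, a = ⌊(7 + 3)/9⌋ = 1; p/q = (1·15 + 7)/(1·2 + 1) = 22/3; p² − 54·q² = 484 − 486 = -2.
  k = 3: m = 6, d = 2, a = ⌊(7 + 6)/2⌋ = 6; p/q = (6·22 + 15)/(6·3 + 2) = 147/20; p² − 54·q² = 21609 − 21600 = 9.
  k = 4: m = 6, d = 9, a = ⌊(7 + 6)/9⌋ = 1; p/q = (1·147 + 22)/(1·20 + 3) = 169/23; p² − 54·q² = 28561 − 28566 = -5.
  k = 5: m = 3, d = 5, a = ⌊(7 + 3)/5⌋ = 2; p/q = (2·169 + 147)/(2·23 + 20) = 485/66; p² − 54·q² = 235225 − 235224 = 1.
  The first convergent with p² − 54·q² = 1 gives the fundamental solution (x₁, y₁) = (485, 66).
Step 2: Apply the recurrence (x_{n+1}, y_{n+1}) = (x₁x_n + 54y₁y_n, x₁y_n + y₁x_n) repeatedly.
  From (x_1, y_1) = (485, 66): x_2 = 485·485 + 54·66·66 = 470449; y_2 = 485·66 + 66·485 = 64020.
  From (x_2, y_2) = (470449, 64020): x_3 = 485·470449 + 54·66·64020 = 456335045; y_3 = 485·64020 + 66·470449 = 62099334.
Step 3: Verify x_3² - 54·y_3² = 208241673295152025 - 208241673295152024 = 1 (should be 1). ✓

(x_1, y_1) = (485, 66); (x_3, y_3) = (456335045, 62099334).


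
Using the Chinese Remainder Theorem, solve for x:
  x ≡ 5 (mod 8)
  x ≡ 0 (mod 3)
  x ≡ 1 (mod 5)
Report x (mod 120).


Moduli 8, 3, 5 are pairwise coprime; by CRT there is a unique solution modulo M = 8 · 3 · 5 = 120.
Solve pairwise, accumulating the modulus:
  Start with x ≡ 5 (mod 8).
  Combine with x ≡ 0 (mod 3): since gcd(8, 3) = 1, we get a unique residue mod 24.
    Write x = 5 + 8·t and substitute into x ≡ 0 (mod 3): 8·t ≡ 0 − 5 = -5 (mod 3).
    Reduce coefficients mod 3: 2·t ≡ 1 (mod 3).
    The inverse of 2 mod 3 is 2 (since 2·2 = 4 = 1·3 + 1), so t ≡ 2·1 = 2 ≡ 2 (mod 3).
    Then x = 5 + 8·2 = 21, valid modulo lcm(8, 3) = 24: x ≡ 21 (mod 24).
  Combine with x ≡ 1 (mod 5): since gcd(24, 5) = 1, we get a unique residue mod 120.
    Write x = 21 + 24·t and substitute into x ≡ 1 (mod 5): 24·t ≡ 1 − 21 = -20 (mod 5).
    Reduce coefficients mod 5: 4·t ≡ 0 (mod 5).
    The inverse of 4 mod 5 is 4 (since 4·4 = 16 = 3·5 + 1), so t ≡ 4·0 = 0 ≡ 0 (mod 5).
    Then x = 21 + 24·0 = 21, valid modulo lcm(24, 5) = 120: x ≡ 21 (mod 120).
Verify: 21 mod 8 = 5 ✓, 21 mod 3 = 0 ✓, 21 mod 5 = 1 ✓.

x ≡ 21 (mod 120).


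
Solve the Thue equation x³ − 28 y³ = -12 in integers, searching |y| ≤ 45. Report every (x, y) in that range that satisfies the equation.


The equation is x³ - 28y³ = -12. For fixed y, x³ = 28·y³ − 12, so a solution requires the RHS to be a perfect cube.
Strategy: iterate y from -45 to 45, compute RHS = 28·y³ − 12, and check whether it is a (positive or negative) perfect cube.
Check small values of y:
  y = 0: RHS = -12 is not a perfect cube.
  y = 1: RHS = 16 is not a perfect cube.
  y = -1: RHS = -40 is not a perfect cube.
  y = 2: RHS = 212 is not a perfect cube.
  y = -2: RHS = -236 is not a perfect cube.
  y = 3: RHS = 744 is not a perfect cube.
  y = -3: RHS = -768 is not a perfect cube.
Continuing the search up to |y| = 45 finds no solutions either.
No (x, y) in the scanned range satisfies the equation.

No integer solutions with |y| ≤ 45.


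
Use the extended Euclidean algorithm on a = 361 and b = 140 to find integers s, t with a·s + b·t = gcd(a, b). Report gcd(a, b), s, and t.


Euclidean algorithm on (361, 140) — divide until remainder is 0:
  361 = 2 · 140 + 81
  140 = 1 · 81 + 59
  81 = 1 · 59 + 22
  59 = 2 · 22 + 15
  22 = 1 · 15 + 7
  15 = 2 · 7 + 1
  7 = 7 · 1 + 0
gcd(361, 140) = 1.
Track Bezout coefficients alongside the remainders: start with r₀ = 361 = a·1 + b·0 (s = 1, t = 0) and r₁ = 140 = a·0 + b·1 (s = 0, t = 1); each new remainder r_{k+1} = r_{k-1} − q_k·r_k inherits s_{k+1} = s_{k-1} − q_k·s_k, t_{k+1} = t_{k-1} − q_k·t_k, so r_k = a·s_k + b·t_k at every step:
  q = 2: r = 81, s = 1 − 2·0 = 1, t = 0 − 2·1 = -2  (check: 361·1 + 140·(-2) = 81)
  q = 1: r = 59, s = 0 − 1·1 = -1, t = 1 − 1·(-2) = 3  (check: 361·(-1) + 140·3 = 59)
  q = 1: r = 22, s = 1 − 1·(-1) = 2, t = -2 − 1·3 = -5  (check: 361·2 + 140·(-5) = 22)
  q = 2: r = 15, s = -1 − 2·2 = -5, t = 3 − 2·(-5) = 13  (check: 361·(-5) + 140·13 = 15)
  q = 1: r = 7, s = 2 − 1·(-5) = 7, t = -5 − 1·13 = -18  (check: 361·7 + 140·(-18) = 7)
  q = 2: r = 1, s = -5 − 2·7 = -19, t = 13 − 2·(-18) = 49  (check: 361·(-19) + 140·49 = 1)
The row with r = 1 (the gcd) gives the Bezout coefficients s = -19, t = 49.
Result: 361 · (-19) + 140 · (49) = 1.

gcd(361, 140) = 1; s = -19, t = 49 (check: 361·(-19) + 140·49 = 1).


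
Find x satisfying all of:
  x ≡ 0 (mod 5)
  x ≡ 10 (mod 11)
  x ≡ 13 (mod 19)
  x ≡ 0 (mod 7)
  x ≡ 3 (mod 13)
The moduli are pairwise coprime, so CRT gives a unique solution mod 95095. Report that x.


Product of moduli M = 5 · 11 · 19 · 7 · 13 = 95095.
Merge one congruence at a time:
  Start: x ≡ 0 (mod 5).
  Combine with x ≡ 10 (mod 11); new modulus lcm = 55.
    Write x = 0 + 5·t and substitute into x ≡ 10 (mod 11): 5·t ≡ 10 − 0 = 10 (mod 11).
    The inverse of 5 mod 11 is 9 (since 5·9 = 45 = 4·11 + 1), so t ≡ 9·10 = 90 ≡ 2 (mod 11).
    Then x = 0 + 5·2 = 10, valid modulo lcm(5, 11) = 55: x ≡ 10 (mod 55).
  Combine with x ≡ 13 (mod 19); new modulus lcm = 1045.
    Write x = 10 + 55·t and substitute into x ≡ 13 (mod 19): 55·t ≡ 13 − 10 = 3 (mod 19).
    Reduce coefficients mod 19: 17·t ≡ 3 (mod 19).
    The inverse of 17 mod 19 is 9 (since 17·9 = 153 = 8·19 + 1), so t ≡ 9·3 = 27 ≡ 8 (mod 19).
    Then x = 10 + 55·8 = 450, valid modulo lcm(55, 19) = 1045: x ≡ 450 (mod 1045).
  Combine with x ≡ 0 (mod 7); new modulus lcm = 7315.
    Write x = 450 + 1045·t and substitute into x ≡ 0 (mod 7): 1045·t ≡ 0 − 450 = -450 (mod 7).
    Reduce coefficients mod 7: 2·t ≡ 5 (mod 7).
    The inverse of 2 mod 7 is 4 (since 2·4 = 8 = 1·7 + 1), so t ≡ 4·5 = 20 ≡ 6 (mod 7).
    Then x = 450 + 1045·6 = 6720, valid modulo lcm(1045, 7) = 7315: x ≡ 6720 (mod 7315).
  Combine with x ≡ 3 (mod 13); new modulus lcm = 95095.
    Write x = 6720 + 7315·t and substitute into x ≡ 3 (mod 13): 7315·t ≡ 3 − 6720 = -6717 (mod 13).
    Reduce coefficients mod 13: 9·t ≡ 4 (mod 13).
    The inverse of 9 mod 13 is 3 (since 9·3 = 27 = 2·13 + 1), so t ≡ 3·4 = 12 ≡ 12 (mod 13).
    Then x = 6720 + 7315·12 = 94500, valid modulo lcm(7315, 13) = 95095: x ≡ 94500 (mod 95095).
Verify against each original: 94500 mod 5 = 0, 94500 mod 11 = 10, 94500 mod 19 = 13, 94500 mod 7 = 0, 94500 mod 13 = 3.

x ≡ 94500 (mod 95095).


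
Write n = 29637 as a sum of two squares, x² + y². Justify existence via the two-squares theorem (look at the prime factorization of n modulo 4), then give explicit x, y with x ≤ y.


Step 1: Factor n = 29637 = 3^2 · 37 · 89.
Step 2: Check the mod-4 condition on each prime factor: 3 ≡ 3 (mod 4), exponent 2 (must be even); 37 ≡ 1 (mod 4), exponent 1; 89 ≡ 1 (mod 4), exponent 1.
All primes ≡ 3 (mod 4) appear to even exponent (or don't appear), so by the two-squares theorem n IS expressible as a sum of two squares.
Step 3: Build a representation. Group n = k² · m with k = 3 and m = 37 · 89 = 3293 (a product of primes ≡ 1 (mod 4)); a representation of m scales to one of n via (k·x)² + (k·y)² = k²(x² + y²). Each prime p ≡ 1 (mod 4) is itself a sum of two squares; find a² by testing p − a² for a perfect square:
  37: 37 − 1² = 36 = 6² ⇒ 37 = 1² + 6².
  89: 89 − 1² = 88, 89 − 2² = 85, 89 − 3² = 80, 89 − 4² = 73, 89 − 5² = 64 = 8² ⇒ 89 = 5² + 8².
  Combine using the Brahmagupta–Fibonacci identity (a² + b²)(c² + d²) = (ac − bd)² + (ad + bc)² = (ac + bd)² + (ad − bc)²:
  37 · 89 = 3293: from (1² + 6²)(5² + 8²), take (1·5 − 6·8, 1·8 + 6·5) = (5 − 48, 8 + 30) = (-43, 38); dropping signs (only squares matter) gives (43, 38); check 43² + 38² = 1849 + 1444 = 3293 ✓.
  Scale by k = 3: (3·43, 3·38) = (129, 114).
Step 4: Order so x ≤ y and verify: 114² + 129² = 12996 + 16641 = 29637 = n. ✓

n = 29637 = 114² + 129² (one valid representation with x ≤ y).


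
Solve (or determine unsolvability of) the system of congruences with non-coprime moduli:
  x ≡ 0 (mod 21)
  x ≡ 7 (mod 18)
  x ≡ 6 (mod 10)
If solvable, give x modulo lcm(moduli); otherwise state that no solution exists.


Moduli 21, 18, 10 are not pairwise coprime, so CRT works modulo lcm(m_i) when all pairwise compatibility conditions hold.
Pairwise compatibility: gcd(m_i, m_j) must divide a_i - a_j for every pair.
Merge one congruence at a time:
  Start: x ≡ 0 (mod 21).
  Combine with x ≡ 7 (mod 18): gcd(21, 18) = 3, and 7 - 0 = 7 is NOT divisible by 3.
    ⇒ system is inconsistent (no integer solution).

No solution (the system is inconsistent).


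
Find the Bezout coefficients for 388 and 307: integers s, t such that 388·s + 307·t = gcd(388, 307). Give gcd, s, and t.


Euclidean algorithm on (388, 307) — divide until remainder is 0:
  388 = 1 · 307 + 81
  307 = 3 · 81 + 64
  81 = 1 · 64 + 17
  64 = 3 · 17 + 13
  17 = 1 · 13 + 4
  13 = 3 · 4 + 1
  4 = 4 · 1 + 0
gcd(388, 307) = 1.
Track Bezout coefficients alongside the remainders: start with r₀ = 388 = a·1 + b·0 (s = 1, t = 0) and r₁ = 307 = a·0 + b·1 (s = 0, t = 1); each new remainder r_{k+1} = r_{k-1} − q_k·r_k inherits s_{k+1} = s_{k-1} − q_k·s_k, t_{k+1} = t_{k-1} − q_k·t_k, so r_k = a·s_k + b·t_k at every step:
  q = 1: r = 81, s = 1 − 1·0 = 1, t = 0 − 1·1 = -1  (check: 388·1 + 307·(-1) = 81)
  q = 3: r = 64, s = 0 − 3·1 = -3, t = 1 − 3·(-1) = 4  (check: 388·(-3) + 307·4 = 64)
  q = 1: r = 17, s = 1 − 1·(-3) = 4, t = -1 − 1·4 = -5  (check: 388·4 + 307·(-5) = 17)
  q = 3: r = 13, s = -3 − 3·4 = -15, t = 4 − 3·(-5) = 19  (check: 388·(-15) + 307·19 = 13)
  q = 1: r = 4, s = 4 − 1·(-15) = 19, t = -5 − 1·19 = -24  (check: 388·19 + 307·(-24) = 4)
  q = 3: r = 1, s = -15 − 3·19 = -72, t = 19 − 3·(-24) = 91  (check: 388·(-72) + 307·91 = 1)
The row with r = 1 (the gcd) gives the Bezout coefficients s = -72, t = 91.
Result: 388 · (-72) + 307 · (91) = 1.

gcd(388, 307) = 1; s = -72, t = 91 (check: 388·(-72) + 307·91 = 1).


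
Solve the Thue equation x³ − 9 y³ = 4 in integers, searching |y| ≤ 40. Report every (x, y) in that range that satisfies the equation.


The equation is x³ - 9y³ = 4. For fixed y, x³ = 9·y³ + 4, so a solution requires the RHS to be a perfect cube.
Strategy: iterate y from -40 to 40, compute RHS = 9·y³ + 4, and check whether it is a (positive or negative) perfect cube.
Check small values of y:
  y = 0: RHS = 4 is not a perfect cube.
  y = 1: RHS = 13 is not a perfect cube.
  y = -1: RHS = -5 is not a perfect cube.
  y = 2: RHS = 76 is not a perfect cube.
  y = -2: RHS = -68 is not a perfect cube.
  y = 3: RHS = 247 is not a perfect cube.
  y = -3: RHS = -239 is not a perfect cube.
Continuing the search up to |y| = 40 finds no solutions either.
No (x, y) in the scanned range satisfies the equation.

No integer solutions with |y| ≤ 40.


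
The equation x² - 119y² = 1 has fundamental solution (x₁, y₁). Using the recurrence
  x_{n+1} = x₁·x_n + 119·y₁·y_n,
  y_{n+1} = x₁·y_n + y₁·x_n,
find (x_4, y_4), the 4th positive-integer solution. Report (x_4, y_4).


Step 1: Find the fundamental solution (x₁, y₁) of x² - 119y² = 1.
  Expand √119 as a continued fraction. a₀ = ⌊√119⌋ = 10; iterate m_{k+1} = d_k·a_k − m_k, d_{k+1} = (119 − m_{k+1}²)/d_k, a_{k+1} = ⌊(a₀ + m_{k+1})/d_{k+1}⌋ (starting m₀ = 0, d₀ = 1), with convergents p_k = a_k·p_{k-1} + p_{k-2}, q_k = a_k·q_{k-1} + q_{k-2} (p₋₁ = 1, q₋₁ = 0):
  k = 0: a₀ = 10; p₀/q₀ = 10/1; p₀² − 119·q₀² = 100 − 119 = -19.
  k = 1: m = 10, d = 19, a = ⌊(10 + 10)/19⌋ = 1; p/q = (1·10 + 1)/(1·1 + 0) = 11/1; p² − 119·q² = 121 − 119 = 2.
  k = 2: m = 9, d = 2, a = ⌊(10 + 9)/2⌋ = 9; p/q = (9·11 + 10)/(9·1 + 1) = 109/10; p² − 119·q² = 11881 − 11900 = -19.
  k = 3: m = 9, d = 19, a = ⌊(10 + 9)/19⌋ = 1; p/q = (1·109 + 11)/(1·10 + 1) = 120/11; p² − 119·q² = 14400 − 14399 = 1.
  The first convergent with p² − 119·q² = 1 gives the fundamental solution (x₁, y₁) = (120, 11).
Step 2: Apply the recurrence (x_{n+1}, y_{n+1}) = (x₁x_n + 119y₁y_n, x₁y_n + y₁x_n) repeatedly.
  From (x_1, y_1) = (120, 11): x_2 = 120·120 + 119·11·11 = 28799; y_2 = 120·11 + 11·120 = 2640.
  From (x_2, y_2) = (28799, 2640): x_3 = 120·28799 + 119·11·2640 = 6911640; y_3 = 120·2640 + 11·28799 = 633589.
  From (x_3, y_3) = (6911640, 633589): x_4 = 120·6911640 + 119·11·633589 = 1658764801; y_4 = 120·633589 + 11·6911640 = 152058720.
Step 3: Verify x_4² - 119·y_4² = 2751500665036569601 - 2751500665036569600 = 1 (should be 1). ✓

(x_1, y_1) = (120, 11); (x_4, y_4) = (1658764801, 152058720).


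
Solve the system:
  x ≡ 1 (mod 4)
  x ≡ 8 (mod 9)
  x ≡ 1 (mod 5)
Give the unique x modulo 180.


Moduli 4, 9, 5 are pairwise coprime; by CRT there is a unique solution modulo M = 4 · 9 · 5 = 180.
Solve pairwise, accumulating the modulus:
  Start with x ≡ 1 (mod 4).
  Combine with x ≡ 8 (mod 9): since gcd(4, 9) = 1, we get a unique residue mod 36.
    Write x = 1 + 4·t and substitute into x ≡ 8 (mod 9): 4·t ≡ 8 − 1 = 7 (mod 9).
    The inverse of 4 mod 9 is 7 (since 4·7 = 28 = 3·9 + 1), so t ≡ 7·7 = 49 ≡ 4 (mod 9).
    Then x = 1 + 4·4 = 17, valid modulo lcm(4, 9) = 36: x ≡ 17 (mod 36).
  Combine with x ≡ 1 (mod 5): since gcd(36, 5) = 1, we get a unique residue mod 180.
    Write x = 17 + 36·t and substitute into x ≡ 1 (mod 5): 36·t ≡ 1 − 17 = -16 (mod 5).
    Reduce coefficients mod 5: 1·t ≡ 4 (mod 5).
    So t ≡ 4 (mod 5).
    Then x = 17 + 36·4 = 161, valid modulo lcm(36, 5) = 180: x ≡ 161 (mod 180).
Verify: 161 mod 4 = 1 ✓, 161 mod 9 = 8 ✓, 161 mod 5 = 1 ✓.

x ≡ 161 (mod 180).


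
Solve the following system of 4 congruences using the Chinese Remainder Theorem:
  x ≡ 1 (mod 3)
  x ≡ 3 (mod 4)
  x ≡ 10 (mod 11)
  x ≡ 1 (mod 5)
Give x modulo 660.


Product of moduli M = 3 · 4 · 11 · 5 = 660.
Merge one congruence at a time:
  Start: x ≡ 1 (mod 3).
  Combine with x ≡ 3 (mod 4); new modulus lcm = 12.
    Write x = 1 + 3·t and substitute into x ≡ 3 (mod 4): 3·t ≡ 3 − 1 = 2 (mod 4).
    The inverse of 3 mod 4 is 3 (since 3·3 = 9 = 2·4 + 1), so t ≡ 3·2 = 6 ≡ 2 (mod 4).
    Then x = 1 + 3·2 = 7, valid modulo lcm(3, 4) = 12: x ≡ 7 (mod 12).
  Combine with x ≡ 10 (mod 11); new modulus lcm = 132.
    Write x = 7 + 12·t and substitute into x ≡ 10 (mod 11): 12·t ≡ 10 − 7 = 3 (mod 11).
    Reduce coefficients mod 11: 1·t ≡ 3 (mod 11).
    So t ≡ 3 (mod 11).
    Then x = 7 + 12·3 = 43, valid modulo lcm(12, 11) = 132: x ≡ 43 (mod 132).
  Combine with x ≡ 1 (mod 5); new modulus lcm = 660.
    Write x = 43 + 132·t and substitute into x ≡ 1 (mod 5): 132·t ≡ 1 − 43 = -42 (mod 5).
    Reduce coefficients mod 5: 2·t ≡ 3 (mod 5).
    The inverse of 2 mod 5 is 3 (since 2·3 = 6 = 1·5 + 1), so t ≡ 3·3 = 9 ≡ 4 (mod 5).
    Then x = 43 + 132·4 = 571, valid modulo lcm(132, 5) = 660: x ≡ 571 (mod 660).
Verify against each original: 571 mod 3 = 1, 571 mod 4 = 3, 571 mod 11 = 10, 571 mod 5 = 1.

x ≡ 571 (mod 660).


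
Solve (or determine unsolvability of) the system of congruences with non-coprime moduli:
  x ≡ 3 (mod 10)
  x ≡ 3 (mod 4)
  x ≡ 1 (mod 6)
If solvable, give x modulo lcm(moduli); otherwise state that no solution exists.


Moduli 10, 4, 6 are not pairwise coprime, so CRT works modulo lcm(m_i) when all pairwise compatibility conditions hold.
Pairwise compatibility: gcd(m_i, m_j) must divide a_i - a_j for every pair.
Merge one congruence at a time:
  Start: x ≡ 3 (mod 10).
  Combine with x ≡ 3 (mod 4): gcd(10, 4) = 2; 3 - 3 = 0, which IS divisible by 2, so compatible.
    Write x = 3 + 10·t and substitute into x ≡ 3 (mod 4): 10·t ≡ 3 − 3 = 0 (mod 4).
    Divide the congruence (and modulus) by g = 2: 5·t ≡ 0 (mod 2).
    Reduce coefficients mod 2: 1·t ≡ 0 (mod 2).
    So t ≡ 0 (mod 2).
    Then x = 3 + 10·0 = 3, valid modulo lcm(10, 4) = 20: x ≡ 3 (mod 20).
  Combine with x ≡ 1 (mod 6): gcd(20, 6) = 2; 1 - 3 = -2, which IS divisible by 2, so compatible.
    Write x = 3 + 20·t and substitute into x ≡ 1 (mod 6): 20·t ≡ 1 − 3 = -2 (mod 6).
    Divide the congruence (and modulus) by g = 2: 10·t ≡ -1 (mod 3).
    Reduce coefficients mod 3: 1·t ≡ 2 (mod 3).
    So t ≡ 2 (mod 3).
    Then x = 3 + 20·2 = 43, valid modulo lcm(20, 6) = 60: x ≡ 43 (mod 60).
Verify: 43 mod 10 = 3, 43 mod 4 = 3, 43 mod 6 = 1.

x ≡ 43 (mod 60).


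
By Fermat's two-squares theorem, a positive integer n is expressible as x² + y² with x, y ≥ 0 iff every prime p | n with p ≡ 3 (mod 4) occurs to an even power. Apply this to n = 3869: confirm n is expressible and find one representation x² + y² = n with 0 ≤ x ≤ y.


Step 1: Factor n = 3869 = 53 · 73.
Step 2: Check the mod-4 condition on each prime factor: 53 ≡ 1 (mod 4), exponent 1; 73 ≡ 1 (mod 4), exponent 1.
All primes ≡ 3 (mod 4) appear to even exponent (or don't appear), so by the two-squares theorem n IS expressible as a sum of two squares.
Step 3: Build a representation. Here n = 53 · 73 is a product of primes ≡ 1 (mod 4). Each prime p ≡ 1 (mod 4) is itself a sum of two squares; find a² by testing p − a² for a perfect square:
  53: 53 − 1² = 52, 53 − 2² = 49 = 7² ⇒ 53 = 2² + 7².
  73: 73 − 1² = 72, 73 − 2² = 69, 73 − 3² = 64 = 8² ⇒ 73 = 3² + 8².
  Combine using the Brahmagupta–Fibonacci identity (a² + b²)(c² + d²) = (ac − bd)² + (ad + bc)² = (ac + bd)² + (ad − bc)²:
  53 · 73 = 3869: from (2² + 7²)(3² + 8²), take (2·3 − 7·8, 2·8 + 7·3) = (6 − 56, 16 + 21) = (-50, 37); dropping signs (only squares matter) gives (50, 37); check 50² + 37² = 2500 + 1369 = 3869 ✓.
Step 4: Order so x ≤ y and verify: 37² + 50² = 1369 + 2500 = 3869 = n. ✓

n = 3869 = 37² + 50² (one valid representation with x ≤ y).


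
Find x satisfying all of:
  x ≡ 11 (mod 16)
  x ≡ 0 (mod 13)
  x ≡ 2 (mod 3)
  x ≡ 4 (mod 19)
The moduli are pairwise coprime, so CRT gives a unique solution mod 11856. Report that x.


Product of moduli M = 16 · 13 · 3 · 19 = 11856.
Merge one congruence at a time:
  Start: x ≡ 11 (mod 16).
  Combine with x ≡ 0 (mod 13); new modulus lcm = 208.
    Write x = 11 + 16·t and substitute into x ≡ 0 (mod 13): 16·t ≡ 0 − 11 = -11 (mod 13).
    Reduce coefficients mod 13: 3·t ≡ 2 (mod 13).
    The inverse of 3 mod 13 is 9 (since 3·9 = 27 = 2·13 + 1), so t ≡ 9·2 = 18 ≡ 5 (mod 13).
    Then x = 11 + 16·5 = 91, valid modulo lcm(16, 13) = 208: x ≡ 91 (mod 208).
  Combine with x ≡ 2 (mod 3); new modulus lcm = 624.
    Write x = 91 + 208·t and substitute into x ≡ 2 (mod 3): 208·t ≡ 2 − 91 = -89 (mod 3).
    Reduce coefficients mod 3: 1·t ≡ 1 (mod 3).
    So t ≡ 1 (mod 3).
    Then x = 91 + 208·1 = 299, valid modulo lcm(208, 3) = 624: x ≡ 299 (mod 624).
  Combine with x ≡ 4 (mod 19); new modulus lcm = 11856.
    Write x = 299 + 624·t and substitute into x ≡ 4 (mod 19): 624·t ≡ 4 − 299 = -295 (mod 19).
    Reduce coefficients mod 19: 16·t ≡ 9 (mod 19).
    The inverse of 16 mod 19 is 6 (since 16·6 = 96 = 5·19 + 1), so t ≡ 6·9 = 54 ≡ 16 (mod 19).
    Then x = 299 + 624·16 = 10283, valid modulo lcm(624, 19) = 11856: x ≡ 10283 (mod 11856).
Verify against each original: 10283 mod 16 = 11, 10283 mod 13 = 0, 10283 mod 3 = 2, 10283 mod 19 = 4.

x ≡ 10283 (mod 11856).


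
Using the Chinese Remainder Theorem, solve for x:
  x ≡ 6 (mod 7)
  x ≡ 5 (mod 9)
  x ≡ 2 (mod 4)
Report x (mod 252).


Moduli 7, 9, 4 are pairwise coprime; by CRT there is a unique solution modulo M = 7 · 9 · 4 = 252.
Solve pairwise, accumulating the modulus:
  Start with x ≡ 6 (mod 7).
  Combine with x ≡ 5 (mod 9): since gcd(7, 9) = 1, we get a unique residue mod 63.
    Write x = 6 + 7·t and substitute into x ≡ 5 (mod 9): 7·t ≡ 5 − 6 = -1 (mod 9).
    Reduce coefficients mod 9: 7·t ≡ 8 (mod 9).
    The inverse of 7 mod 9 is 4 (since 7·4 = 28 = 3·9 + 1), so t ≡ 4·8 = 32 ≡ 5 (mod 9).
    Then x = 6 + 7·5 = 41, valid modulo lcm(7, 9) = 63: x ≡ 41 (mod 63).
  Combine with x ≡ 2 (mod 4): since gcd(63, 4) = 1, we get a unique residue mod 252.
    Write x = 41 + 63·t and substitute into x ≡ 2 (mod 4): 63·t ≡ 2 − 41 = -39 (mod 4).
    Reduce coefficients mod 4: 3·t ≡ 1 (mod 4).
    The inverse of 3 mod 4 is 3 (since 3·3 = 9 = 2·4 + 1), so t ≡ 3·1 = 3 ≡ 3 (mod 4).
    Then x = 41 + 63·3 = 230, valid modulo lcm(63, 4) = 252: x ≡ 230 (mod 252).
Verify: 230 mod 7 = 6 ✓, 230 mod 9 = 5 ✓, 230 mod 4 = 2 ✓.

x ≡ 230 (mod 252).


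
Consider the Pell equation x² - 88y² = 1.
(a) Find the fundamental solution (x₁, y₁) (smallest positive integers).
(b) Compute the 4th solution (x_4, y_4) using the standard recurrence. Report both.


Step 1: Find the fundamental solution (x₁, y₁) of x² - 88y² = 1.
  Expand √88 as a continued fraction. a₀ = ⌊√88⌋ = 9; iterate m_{k+1} = d_k·a_k − m_k, d_{k+1} = (88 − m_{k+1}²)/d_k, a_{k+1} = ⌊(a₀ + m_{k+1})/d_{k+1}⌋ (starting m₀ = 0, d₀ = 1), with convergents p_k = a_k·p_{k-1} + p_{k-2}, q_k = a_k·q_{k-1} + q_{k-2} (p₋₁ = 1, q₋₁ = 0):
  k = 0: a₀ = 9; p₀/q₀ = 9/1; p₀² − 88·q₀² = 81 − 88 = -7.
  k = 1: m = 9, d = 7, a = ⌊(9 + 9)/7⌋ = 2; p/q = (2·9 + 1)/(2·1 + 0) = 19/2; p² − 88·q² = 361 − 352 = 9.
  k = 2: m = 5, d = 9, a = ⌊(9 + 5)/9⌋ = 1; p/q = (1·19 + 9)/(1·2 + 1) = 28/3; p² − 88·q² = 784 − 792 = -8.
  k = 3: m = 4, d = 8, a = ⌊(9 + 4)/8⌋ = 1; p/q = (1·28 + 19)/(1·3 + 2) = 47/5; p² − 88·q² = 2209 − 2200 = 9.
  k = 4: m = 4, d = 9, a = ⌊(9 + 4)/9⌋ = 1; p/q = (1·47 + 28)/(1·5 + 3) = 75/8; p² − 88·q² = 5625 − 5632 = -7.
  k = 5: m = 5, d = 7, a = ⌊(9 + 5)/7⌋ = 2; p/q = (2·75 + 47)/(2·8 + 5) = 197/21; p² − 88·q² = 38809 − 38808 = 1.
  The first convergent with p² − 88·q² = 1 gives the fundamental solution (x₁, y₁) = (197, 21).
Step 2: Apply the recurrence (x_{n+1}, y_{n+1}) = (x₁x_n + 88y₁y_n, x₁y_n + y₁x_n) repeatedly.
  From (x_1, y_1) = (197, 21): x_2 = 197·197 + 88·21·21 = 77617; y_2 = 197·21 + 21·197 = 8274.
  From (x_2, y_2) = (77617, 8274): x_3 = 197·77617 + 88·21·8274 = 30580901; y_3 = 197·8274 + 21·77617 = 3259935.
  From (x_3, y_3) = (30580901, 3259935): x_4 = 197·30580901 + 88·21·3259935 = 12048797377; y_4 = 197·3259935 + 21·30580901 = 1284406116.
Step 3: Verify x_4² - 88·y_4² = 145173518232002080129 - 145173518232002080128 = 1 (should be 1). ✓

(x_1, y_1) = (197, 21); (x_4, y_4) = (12048797377, 1284406116).


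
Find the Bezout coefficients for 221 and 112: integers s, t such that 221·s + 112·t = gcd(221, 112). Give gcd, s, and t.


Euclidean algorithm on (221, 112) — divide until remainder is 0:
  221 = 1 · 112 + 109
  112 = 1 · 109 + 3
  109 = 36 · 3 + 1
  3 = 3 · 1 + 0
gcd(221, 112) = 1.
Track Bezout coefficients alongside the remainders: start with r₀ = 221 = a·1 + b·0 (s = 1, t = 0) and r₁ = 112 = a·0 + b·1 (s = 0, t = 1); each new remainder r_{k+1} = r_{k-1} − q_k·r_k inherits s_{k+1} = s_{k-1} − q_k·s_k, t_{k+1} = t_{k-1} − q_k·t_k, so r_k = a·s_k + b·t_k at every step:
  q = 1: r = 109, s = 1 − 1·0 = 1, t = 0 − 1·1 = -1  (check: 221·1 + 112·(-1) = 109)
  q = 1: r = 3, s = 0 − 1·1 = -1, t = 1 − 1·(-1) = 2  (check: 221·(-1) + 112·2 = 3)
  q = 36: r = 1, s = 1 − 36·(-1) = 37, t = -1 − 36·2 = -73  (check: 221·37 + 112·(-73) = 1)
The row with r = 1 (the gcd) gives the Bezout coefficients s = 37, t = -73.
Result: 221 · (37) + 112 · (-73) = 1.

gcd(221, 112) = 1; s = 37, t = -73 (check: 221·37 + 112·(-73) = 1).


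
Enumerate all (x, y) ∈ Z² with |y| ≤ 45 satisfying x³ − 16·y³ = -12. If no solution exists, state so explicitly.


The equation is x³ - 16y³ = -12. For fixed y, x³ = 16·y³ − 12, so a solution requires the RHS to be a perfect cube.
Strategy: iterate y from -45 to 45, compute RHS = 16·y³ − 12, and check whether it is a (positive or negative) perfect cube.
Check small values of y:
  y = 0: RHS = -12 is not a perfect cube.
  y = 1: RHS = 4 is not a perfect cube.
  y = -1: RHS = -28 is not a perfect cube.
  y = 2: RHS = 116 is not a perfect cube.
  y = -2: RHS = -140 is not a perfect cube.
  y = 3: RHS = 420 is not a perfect cube.
  y = -3: RHS = -444 is not a perfect cube.
Continuing the search up to |y| = 45 finds no solutions either.
No (x, y) in the scanned range satisfies the equation.

No integer solutions with |y| ≤ 45.


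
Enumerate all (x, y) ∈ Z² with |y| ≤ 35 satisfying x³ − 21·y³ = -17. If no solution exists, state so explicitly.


The equation is x³ - 21y³ = -17. For fixed y, x³ = 21·y³ − 17, so a solution requires the RHS to be a perfect cube.
Strategy: iterate y from -35 to 35, compute RHS = 21·y³ − 17, and check whether it is a (positive or negative) perfect cube.
Check small values of y:
  y = 0: RHS = -17 is not a perfect cube.
  y = 1: RHS = 4 is not a perfect cube.
  y = -1: RHS = -38 is not a perfect cube.
  y = 2: RHS = 151 is not a perfect cube.
  y = -2: RHS = -185 is not a perfect cube.
  y = 3: RHS = 550 is not a perfect cube.
  y = -3: RHS = -584 is not a perfect cube.
Continuing the search up to |y| = 35 finds no solutions either.
No (x, y) in the scanned range satisfies the equation.

No integer solutions with |y| ≤ 35.


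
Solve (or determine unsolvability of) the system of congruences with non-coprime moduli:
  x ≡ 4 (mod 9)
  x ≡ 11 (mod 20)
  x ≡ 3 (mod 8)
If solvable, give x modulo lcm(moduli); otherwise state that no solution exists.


Moduli 9, 20, 8 are not pairwise coprime, so CRT works modulo lcm(m_i) when all pairwise compatibility conditions hold.
Pairwise compatibility: gcd(m_i, m_j) must divide a_i - a_j for every pair.
Merge one congruence at a time:
  Start: x ≡ 4 (mod 9).
  Combine with x ≡ 11 (mod 20): gcd(9, 20) = 1; 11 - 4 = 7, which IS divisible by 1, so compatible.
    Write x = 4 + 9·t and substitute into x ≡ 11 (mod 20): 9·t ≡ 11 − 4 = 7 (mod 20).
    The inverse of 9 mod 20 is 9 (since 9·9 = 81 = 4·20 + 1), so t ≡ 9·7 = 63 ≡ 3 (mod 20).
    Then x = 4 + 9·3 = 31, valid modulo lcm(9, 20) = 180: x ≡ 31 (mod 180).
  Combine with x ≡ 3 (mod 8): gcd(180, 8) = 4; 3 - 31 = -28, which IS divisible by 4, so compatible.
    Write x = 31 + 180·t and substitute into x ≡ 3 (mod 8): 180·t ≡ 3 − 31 = -28 (mod 8).
    Divide the congruence (and modulus) by g = 4: 45·t ≡ -7 (mod 2).
    Reduce coefficients mod 2: 1·t ≡ 1 (mod 2).
    So t ≡ 1 (mod 2).
    Then x = 31 + 180·1 = 211, valid modulo lcm(180, 8) = 360: x ≡ 211 (mod 360).
Verify: 211 mod 9 = 4, 211 mod 20 = 11, 211 mod 8 = 3.

x ≡ 211 (mod 360).


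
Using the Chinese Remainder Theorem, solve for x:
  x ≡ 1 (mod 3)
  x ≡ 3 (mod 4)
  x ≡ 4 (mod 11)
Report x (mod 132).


Moduli 3, 4, 11 are pairwise coprime; by CRT there is a unique solution modulo M = 3 · 4 · 11 = 132.
Solve pairwise, accumulating the modulus:
  Start with x ≡ 1 (mod 3).
  Combine with x ≡ 3 (mod 4): since gcd(3, 4) = 1, we get a unique residue mod 12.
    Write x = 1 + 3·t and substitute into x ≡ 3 (mod 4): 3·t ≡ 3 − 1 = 2 (mod 4).
    The inverse of 3 mod 4 is 3 (since 3·3 = 9 = 2·4 + 1), so t ≡ 3·2 = 6 ≡ 2 (mod 4).
    Then x = 1 + 3·2 = 7, valid modulo lcm(3, 4) = 12: x ≡ 7 (mod 12).
  Combine with x ≡ 4 (mod 11): since gcd(12, 11) = 1, we get a unique residue mod 132.
    Write x = 7 + 12·t and substitute into x ≡ 4 (mod 11): 12·t ≡ 4 − 7 = -3 (mod 11).
    Reduce coefficients mod 11: 1·t ≡ 8 (mod 11).
    So t ≡ 8 (mod 11).
    Then x = 7 + 12·8 = 103, valid modulo lcm(12, 11) = 132: x ≡ 103 (mod 132).
Verify: 103 mod 3 = 1 ✓, 103 mod 4 = 3 ✓, 103 mod 11 = 4 ✓.

x ≡ 103 (mod 132).


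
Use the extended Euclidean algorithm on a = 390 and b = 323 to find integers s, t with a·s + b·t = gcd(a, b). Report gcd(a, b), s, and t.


Euclidean algorithm on (390, 323) — divide until remainder is 0:
  390 = 1 · 323 + 67
  323 = 4 · 67 + 55
  67 = 1 · 55 + 12
  55 = 4 · 12 + 7
  12 = 1 · 7 + 5
  7 = 1 · 5 + 2
  5 = 2 · 2 + 1
  2 = 2 · 1 + 0
gcd(390, 323) = 1.
Track Bezout coefficients alongside the remainders: start with r₀ = 390 = a·1 + b·0 (s = 1, t = 0) and r₁ = 323 = a·0 + b·1 (s = 0, t = 1); each new remainder r_{k+1} = r_{k-1} − q_k·r_k inherits s_{k+1} = s_{k-1} − q_k·s_k, t_{k+1} = t_{k-1} − q_k·t_k, so r_k = a·s_k + b·t_k at every step:
  q = 1: r = 67, s = 1 − 1·0 = 1, t = 0 − 1·1 = -1  (check: 390·1 + 323·(-1) = 67)
  q = 4: r = 55, s = 0 − 4·1 = -4, t = 1 − 4·(-1) = 5  (check: 390·(-4) + 323·5 = 55)
  q = 1: r = 12, s = 1 − 1·(-4) = 5, t = -1 − 1·5 = -6  (check: 390·5 + 323·(-6) = 12)
  q = 4: r = 7, s = -4 − 4·5 = -24, t = 5 − 4·(-6) = 29  (check: 390·(-24) + 323·29 = 7)
  q = 1: r = 5, s = 5 − 1·(-24) = 29, t = -6 − 1·29 = -35  (check: 390·29 + 323·(-35) = 5)
  q = 1: r = 2, s = -24 − 1·29 = -53, t = 29 − 1·(-35) = 64  (check: 390·(-53) + 323·64 = 2)
  q = 2: r = 1, s = 29 − 2·(-53) = 135, t = -35 − 2·64 = -163  (check: 390·135 + 323·(-163) = 1)
The row with r = 1 (the gcd) gives the Bezout coefficients s = 135, t = -163.
Result: 390 · (135) + 323 · (-163) = 1.

gcd(390, 323) = 1; s = 135, t = -163 (check: 390·135 + 323·(-163) = 1).


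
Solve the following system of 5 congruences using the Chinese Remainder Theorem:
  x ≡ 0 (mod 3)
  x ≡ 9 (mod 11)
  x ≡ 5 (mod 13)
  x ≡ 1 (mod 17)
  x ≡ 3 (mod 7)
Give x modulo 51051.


Product of moduli M = 3 · 11 · 13 · 17 · 7 = 51051.
Merge one congruence at a time:
  Start: x ≡ 0 (mod 3).
  Combine with x ≡ 9 (mod 11); new modulus lcm = 33.
    Write x = 0 + 3·t and substitute into x ≡ 9 (mod 11): 3·t ≡ 9 − 0 = 9 (mod 11).
    The inverse of 3 mod 11 is 4 (since 3·4 = 12 = 1·11 + 1), so t ≡ 4·9 = 36 ≡ 3 (mod 11).
    Then x = 0 + 3·3 = 9, valid modulo lcm(3, 11) = 33: x ≡ 9 (mod 33).
  Combine with x ≡ 5 (mod 13); new modulus lcm = 429.
    Write x = 9 + 33·t and substitute into x ≡ 5 (mod 13): 33·t ≡ 5 − 9 = -4 (mod 13).
    Reduce coefficients mod 13: 7·t ≡ 9 (mod 13).
    The inverse of 7 mod 13 is 2 (since 7·2 = 14 = 1·13 + 1), so t ≡ 2·9 = 18 ≡ 5 (mod 13).
    Then x = 9 + 33·5 = 174, valid modulo lcm(33, 13) = 429: x ≡ 174 (mod 429).
  Combine with x ≡ 1 (mod 17); new modulus lcm = 7293.
    Write x = 174 + 429·t and substitute into x ≡ 1 (mod 17): 429·t ≡ 1 − 174 = -173 (mod 17).
    Reduce coefficients mod 17: 4·t ≡ 14 (mod 17).
    The inverse of 4 mod 17 is 13 (since 4·13 = 52 = 3·17 + 1), so t ≡ 13·14 = 182 ≡ 12 (mod 17).
    Then x = 174 + 429·12 = 5322, valid modulo lcm(429, 17) = 7293: x ≡ 5322 (mod 7293).
  Combine with x ≡ 3 (mod 7); new modulus lcm = 51051.
    Write x = 5322 + 7293·t and substitute into x ≡ 3 (mod 7): 7293·t ≡ 3 − 5322 = -5319 (mod 7).
    Reduce coefficients mod 7: 6·t ≡ 1 (mod 7).
    The inverse of 6 mod 7 is 6 (since 6·6 = 36 = 5·7 + 1), so t ≡ 6·1 = 6 ≡ 6 (mod 7).
    Then x = 5322 + 7293·6 = 49080, valid modulo lcm(7293, 7) = 51051: x ≡ 49080 (mod 51051).
Verify against each original: 49080 mod 3 = 0, 49080 mod 11 = 9, 49080 mod 13 = 5, 49080 mod 17 = 1, 49080 mod 7 = 3.

x ≡ 49080 (mod 51051).


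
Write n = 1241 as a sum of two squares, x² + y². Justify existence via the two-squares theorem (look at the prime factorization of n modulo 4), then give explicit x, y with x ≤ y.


Step 1: Factor n = 1241 = 17 · 73.
Step 2: Check the mod-4 condition on each prime factor: 17 ≡ 1 (mod 4), exponent 1; 73 ≡ 1 (mod 4), exponent 1.
All primes ≡ 3 (mod 4) appear to even exponent (or don't appear), so by the two-squares theorem n IS expressible as a sum of two squares.
Step 3: Build a representation. Here n = 17 · 73 is a product of primes ≡ 1 (mod 4). Each prime p ≡ 1 (mod 4) is itself a sum of two squares; find a² by testing p − a² for a perfect square:
  17: 17 − 1² = 16 = 4² ⇒ 17 = 1² + 4².
  73: 73 − 1² = 72, 73 − 2² = 69, 73 − 3² = 64 = 8² ⇒ 73 = 3² + 8².
  Combine using the Brahmagupta–Fibonacci identity (a² + b²)(c² + d²) = (ac − bd)² + (ad + bc)² = (ac + bd)² + (ad − bc)²:
  17 · 73 = 1241: from (1² + 4²)(3² + 8²), take (1·3 − 4·8, 1·8 + 4·3) = (3 − 32, 8 + 12) = (-29, 20); dropping signs (only squares matter) gives (29, 20); check 29² + 20² = 841 + 400 = 1241 ✓.
Step 4: Order so x ≤ y and verify: 20² + 29² = 400 + 841 = 1241 = n. ✓

n = 1241 = 20² + 29² (one valid representation with x ≤ y).


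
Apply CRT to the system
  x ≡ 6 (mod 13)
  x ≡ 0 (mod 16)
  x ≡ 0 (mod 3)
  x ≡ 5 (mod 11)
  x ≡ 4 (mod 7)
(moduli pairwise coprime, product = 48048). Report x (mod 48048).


Product of moduli M = 13 · 16 · 3 · 11 · 7 = 48048.
Merge one congruence at a time:
  Start: x ≡ 6 (mod 13).
  Combine with x ≡ 0 (mod 16); new modulus lcm = 208.
    Write x = 6 + 13·t and substitute into x ≡ 0 (mod 16): 13·t ≡ 0 − 6 = -6 (mod 16).
    Reduce coefficients mod 16: 13·t ≡ 10 (mod 16).
    The inverse of 13 mod 16 is 5 (since 13·5 = 65 = 4·16 + 1), so t ≡ 5·10 = 50 ≡ 2 (mod 16).
    Then x = 6 + 13·2 = 32, valid modulo lcm(13, 16) = 208: x ≡ 32 (mod 208).
  Combine with x ≡ 0 (mod 3); new modulus lcm = 624.
    Write x = 32 + 208·t and substitute into x ≡ 0 (mod 3): 208·t ≡ 0 − 32 = -32 (mod 3).
    Reduce coefficients mod 3: 1·t ≡ 1 (mod 3).
    So t ≡ 1 (mod 3).
    Then x = 32 + 208·1 = 240, valid modulo lcm(208, 3) = 624: x ≡ 240 (mod 624).
  Combine with x ≡ 5 (mod 11); new modulus lcm = 6864.
    Write x = 240 + 624·t and substitute into x ≡ 5 (mod 11): 624·t ≡ 5 − 240 = -235 (mod 11).
    Reduce coefficients mod 11: 8·t ≡ 7 (mod 11).
    The inverse of 8 mod 11 is 7 (since 8·7 = 56 = 5·11 + 1), so t ≡ 7·7 = 49 ≡ 5 (mod 11).
    Then x = 240 + 624·5 = 3360, valid modulo lcm(624, 11) = 6864: x ≡ 3360 (mod 6864).
  Combine with x ≡ 4 (mod 7); new modulus lcm = 48048.
    Write x = 3360 + 6864·t and substitute into x ≡ 4 (mod 7): 6864·t ≡ 4 − 3360 = -3356 (mod 7).
    Reduce coefficients mod 7: 4·t ≡ 4 (mod 7).
    The inverse of 4 mod 7 is 2 (since 4·2 = 8 = 1·7 + 1), so t ≡ 2·4 = 8 ≡ 1 (mod 7).
    Then x = 3360 + 6864·1 = 10224, valid modulo lcm(6864, 7) = 48048: x ≡ 10224 (mod 48048).
Verify against each original: 10224 mod 13 = 6, 10224 mod 16 = 0, 10224 mod 3 = 0, 10224 mod 11 = 5, 10224 mod 7 = 4.

x ≡ 10224 (mod 48048).


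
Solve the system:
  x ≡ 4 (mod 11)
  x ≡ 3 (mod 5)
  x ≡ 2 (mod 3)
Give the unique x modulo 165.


Moduli 11, 5, 3 are pairwise coprime; by CRT there is a unique solution modulo M = 11 · 5 · 3 = 165.
Solve pairwise, accumulating the modulus:
  Start with x ≡ 4 (mod 11).
  Combine with x ≡ 3 (mod 5): since gcd(11, 5) = 1, we get a unique residue mod 55.
    Write x = 4 + 11·t and substitute into x ≡ 3 (mod 5): 11·t ≡ 3 − 4 = -1 (mod 5).
    Reduce coefficients mod 5: 1·t ≡ 4 (mod 5).
    So t ≡ 4 (mod 5).
    Then x = 4 + 11·4 = 48, valid modulo lcm(11, 5) = 55: x ≡ 48 (mod 55).
  Combine with x ≡ 2 (mod 3): since gcd(55, 3) = 1, we get a unique residue mod 165.
    Write x = 48 + 55·t and substitute into x ≡ 2 (mod 3): 55·t ≡ 2 − 48 = -46 (mod 3).
    Reduce coefficients mod 3: 1·t ≡ 2 (mod 3).
    So t ≡ 2 (mod 3).
    Then x = 48 + 55·2 = 158, valid modulo lcm(55, 3) = 165: x ≡ 158 (mod 165).
Verify: 158 mod 11 = 4 ✓, 158 mod 5 = 3 ✓, 158 mod 3 = 2 ✓.

x ≡ 158 (mod 165).


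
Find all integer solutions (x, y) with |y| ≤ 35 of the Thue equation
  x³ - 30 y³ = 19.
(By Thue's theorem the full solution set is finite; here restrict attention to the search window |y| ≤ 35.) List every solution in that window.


The equation is x³ - 30y³ = 19. For fixed y, x³ = 30·y³ + 19, so a solution requires the RHS to be a perfect cube.
Strategy: iterate y from -35 to 35, compute RHS = 30·y³ + 19, and check whether it is a (positive or negative) perfect cube.
Check small values of y:
  y = 0: RHS = 19 is not a perfect cube.
  y = 1: RHS = 49 is not a perfect cube.
  y = -1: RHS = -11 is not a perfect cube.
  y = 2: RHS = 259 is not a perfect cube.
  y = -2: RHS = -221 is not a perfect cube.
  y = 3: RHS = 829 is not a perfect cube.
  y = -3: RHS = -791 is not a perfect cube.
Continuing the search up to |y| = 35 finds no solutions either.
No (x, y) in the scanned range satisfies the equation.

No integer solutions with |y| ≤ 35.


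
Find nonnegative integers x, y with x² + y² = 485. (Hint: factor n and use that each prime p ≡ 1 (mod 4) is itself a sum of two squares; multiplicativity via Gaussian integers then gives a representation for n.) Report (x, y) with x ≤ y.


Step 1: Factor n = 485 = 5 · 97.
Step 2: Check the mod-4 condition on each prime factor: 5 ≡ 1 (mod 4), exponent 1; 97 ≡ 1 (mod 4), exponent 1.
All primes ≡ 3 (mod 4) appear to even exponent (or don't appear), so by the two-squares theorem n IS expressible as a sum of two squares.
Step 3: Build a representation. Here n = 5 · 97 is a product of primes ≡ 1 (mod 4). Each prime p ≡ 1 (mod 4) is itself a sum of two squares; find a² by testing p − a² for a perfect square:
  5: 5 − 1² = 4 = 2² ⇒ 5 = 1² + 2².
  97: 97 − 1² = 96, 97 − 2² = 93, 97 − 3² = 88, 97 − 4² = 81 = 9² ⇒ 97 = 4² + 9².
  Combine using the Brahmagupta–Fibonacci identity (a² + b²)(c² + d²) = (ac − bd)² + (ad + bc)² = (ac + bd)² + (ad − bc)²:
  5 · 97 = 485: from (1² + 2²)(4² + 9²), take (1·4 − 2·9, 1·9 + 2·4) = (4 − 18, 9 + 8) = (-14, 17); dropping signs (only squares matter) gives (14, 17); check 14² + 17² = 196 + 289 = 485 ✓.
Step 4: Order so x ≤ y and verify: 14² + 17² = 196 + 289 = 485 = n. ✓

n = 485 = 14² + 17² (one valid representation with x ≤ y).
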